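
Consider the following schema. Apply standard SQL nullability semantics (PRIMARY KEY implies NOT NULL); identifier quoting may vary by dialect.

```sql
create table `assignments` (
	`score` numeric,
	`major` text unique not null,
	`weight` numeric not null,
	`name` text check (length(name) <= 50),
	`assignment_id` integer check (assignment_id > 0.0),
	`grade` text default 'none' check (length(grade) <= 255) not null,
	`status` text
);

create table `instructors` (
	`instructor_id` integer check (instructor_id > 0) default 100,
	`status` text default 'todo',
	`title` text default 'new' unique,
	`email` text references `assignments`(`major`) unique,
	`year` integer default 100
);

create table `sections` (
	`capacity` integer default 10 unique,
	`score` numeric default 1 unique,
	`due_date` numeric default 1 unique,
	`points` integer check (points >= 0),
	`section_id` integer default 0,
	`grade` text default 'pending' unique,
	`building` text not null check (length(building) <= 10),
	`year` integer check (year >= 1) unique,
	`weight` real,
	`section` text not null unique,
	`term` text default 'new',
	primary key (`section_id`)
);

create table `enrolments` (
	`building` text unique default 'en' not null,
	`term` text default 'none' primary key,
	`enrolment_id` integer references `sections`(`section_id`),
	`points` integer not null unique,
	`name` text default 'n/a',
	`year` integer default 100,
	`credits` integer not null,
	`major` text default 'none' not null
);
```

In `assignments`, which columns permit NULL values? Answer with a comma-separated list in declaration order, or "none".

- score: no NOT NULL constraint applies → nullable.
- major: declared NOT NULL → not nullable.
- weight: declared NOT NULL → not nullable.
- name: CHECK does not forbid NULL (a CHECK constraint passes when its expression is NULL) → nullable.
- assignment_id: CHECK does not forbid NULL (a CHECK constraint passes when its expression is NULL) → nullable.
- grade: declared NOT NULL → not nullable.
- status: no NOT NULL constraint applies → nullable.

score, name, assignment_id, status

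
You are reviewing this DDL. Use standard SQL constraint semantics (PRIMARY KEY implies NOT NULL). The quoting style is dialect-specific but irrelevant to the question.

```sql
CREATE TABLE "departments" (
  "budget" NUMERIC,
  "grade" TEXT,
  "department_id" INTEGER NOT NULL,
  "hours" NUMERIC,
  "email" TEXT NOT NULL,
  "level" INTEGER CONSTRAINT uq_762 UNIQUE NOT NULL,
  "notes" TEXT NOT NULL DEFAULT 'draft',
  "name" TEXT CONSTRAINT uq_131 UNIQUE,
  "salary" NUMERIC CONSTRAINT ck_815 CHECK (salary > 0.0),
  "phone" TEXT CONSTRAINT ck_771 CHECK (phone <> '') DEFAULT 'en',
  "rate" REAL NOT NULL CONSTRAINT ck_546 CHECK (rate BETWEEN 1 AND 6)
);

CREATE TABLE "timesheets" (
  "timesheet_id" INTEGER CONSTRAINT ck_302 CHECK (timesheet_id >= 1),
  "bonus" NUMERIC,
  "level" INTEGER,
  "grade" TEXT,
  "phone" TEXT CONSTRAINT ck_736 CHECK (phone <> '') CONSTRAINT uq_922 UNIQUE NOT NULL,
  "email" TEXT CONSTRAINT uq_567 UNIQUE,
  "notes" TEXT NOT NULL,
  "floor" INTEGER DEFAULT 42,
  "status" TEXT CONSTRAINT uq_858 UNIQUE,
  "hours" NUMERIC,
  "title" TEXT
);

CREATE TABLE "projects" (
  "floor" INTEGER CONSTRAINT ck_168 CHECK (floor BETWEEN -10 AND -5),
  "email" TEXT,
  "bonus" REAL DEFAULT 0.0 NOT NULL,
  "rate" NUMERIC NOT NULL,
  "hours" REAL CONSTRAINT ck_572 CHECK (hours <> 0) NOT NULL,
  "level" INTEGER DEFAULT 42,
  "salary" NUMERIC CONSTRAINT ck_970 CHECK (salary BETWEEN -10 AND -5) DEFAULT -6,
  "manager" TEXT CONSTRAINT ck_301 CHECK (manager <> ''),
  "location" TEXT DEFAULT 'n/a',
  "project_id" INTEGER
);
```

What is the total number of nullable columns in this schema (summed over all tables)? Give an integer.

22

departments: 6 nullable (budget, grade, hours, name, salary, phone — PK none and explicit NOT NULL columns excluded).
timesheets: 9 nullable (timesheet_id, bonus, level, grade, email, floor, status, hours, title — PK none and explicit NOT NULL columns excluded).
projects: 7 nullable (floor, email, level, salary, manager, location, project_id — PK none and explicit NOT NULL columns excluded).
Total: 6 + 9 + 7 = 22.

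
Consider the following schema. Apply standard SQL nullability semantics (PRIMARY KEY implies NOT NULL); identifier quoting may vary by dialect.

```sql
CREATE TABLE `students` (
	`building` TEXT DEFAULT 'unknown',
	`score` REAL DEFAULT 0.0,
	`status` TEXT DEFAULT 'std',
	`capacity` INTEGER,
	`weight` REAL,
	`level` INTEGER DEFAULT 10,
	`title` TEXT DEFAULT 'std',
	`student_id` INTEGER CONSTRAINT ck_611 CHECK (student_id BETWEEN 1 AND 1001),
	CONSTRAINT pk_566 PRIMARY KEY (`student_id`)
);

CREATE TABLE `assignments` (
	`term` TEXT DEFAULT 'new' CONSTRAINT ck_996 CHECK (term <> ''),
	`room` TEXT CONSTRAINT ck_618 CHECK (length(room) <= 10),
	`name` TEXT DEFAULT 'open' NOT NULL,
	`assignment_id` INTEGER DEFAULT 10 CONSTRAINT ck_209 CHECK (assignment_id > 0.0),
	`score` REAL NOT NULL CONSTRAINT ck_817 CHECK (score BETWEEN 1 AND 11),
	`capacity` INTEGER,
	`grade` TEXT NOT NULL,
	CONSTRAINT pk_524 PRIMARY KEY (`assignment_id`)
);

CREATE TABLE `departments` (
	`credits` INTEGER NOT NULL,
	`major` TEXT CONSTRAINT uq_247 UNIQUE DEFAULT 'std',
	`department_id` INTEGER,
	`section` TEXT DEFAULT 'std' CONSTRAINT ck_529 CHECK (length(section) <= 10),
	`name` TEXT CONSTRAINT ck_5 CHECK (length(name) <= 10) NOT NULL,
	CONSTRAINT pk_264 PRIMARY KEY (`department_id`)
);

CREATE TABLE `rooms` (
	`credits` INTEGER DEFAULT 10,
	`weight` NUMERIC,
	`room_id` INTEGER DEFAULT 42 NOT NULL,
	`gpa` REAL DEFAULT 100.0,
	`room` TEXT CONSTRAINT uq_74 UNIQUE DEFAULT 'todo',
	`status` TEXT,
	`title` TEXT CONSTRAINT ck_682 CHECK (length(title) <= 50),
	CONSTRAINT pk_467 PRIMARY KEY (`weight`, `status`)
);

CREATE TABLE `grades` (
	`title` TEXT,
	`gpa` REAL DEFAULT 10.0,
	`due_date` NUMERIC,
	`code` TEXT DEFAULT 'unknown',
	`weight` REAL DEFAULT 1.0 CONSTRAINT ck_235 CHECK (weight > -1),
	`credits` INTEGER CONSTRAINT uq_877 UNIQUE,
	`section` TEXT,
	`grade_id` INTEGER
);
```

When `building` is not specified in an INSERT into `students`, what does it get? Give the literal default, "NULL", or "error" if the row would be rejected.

building has an explicit DEFAULT 'unknown'.
When the column is omitted from an INSERT, that default is used.

'unknown'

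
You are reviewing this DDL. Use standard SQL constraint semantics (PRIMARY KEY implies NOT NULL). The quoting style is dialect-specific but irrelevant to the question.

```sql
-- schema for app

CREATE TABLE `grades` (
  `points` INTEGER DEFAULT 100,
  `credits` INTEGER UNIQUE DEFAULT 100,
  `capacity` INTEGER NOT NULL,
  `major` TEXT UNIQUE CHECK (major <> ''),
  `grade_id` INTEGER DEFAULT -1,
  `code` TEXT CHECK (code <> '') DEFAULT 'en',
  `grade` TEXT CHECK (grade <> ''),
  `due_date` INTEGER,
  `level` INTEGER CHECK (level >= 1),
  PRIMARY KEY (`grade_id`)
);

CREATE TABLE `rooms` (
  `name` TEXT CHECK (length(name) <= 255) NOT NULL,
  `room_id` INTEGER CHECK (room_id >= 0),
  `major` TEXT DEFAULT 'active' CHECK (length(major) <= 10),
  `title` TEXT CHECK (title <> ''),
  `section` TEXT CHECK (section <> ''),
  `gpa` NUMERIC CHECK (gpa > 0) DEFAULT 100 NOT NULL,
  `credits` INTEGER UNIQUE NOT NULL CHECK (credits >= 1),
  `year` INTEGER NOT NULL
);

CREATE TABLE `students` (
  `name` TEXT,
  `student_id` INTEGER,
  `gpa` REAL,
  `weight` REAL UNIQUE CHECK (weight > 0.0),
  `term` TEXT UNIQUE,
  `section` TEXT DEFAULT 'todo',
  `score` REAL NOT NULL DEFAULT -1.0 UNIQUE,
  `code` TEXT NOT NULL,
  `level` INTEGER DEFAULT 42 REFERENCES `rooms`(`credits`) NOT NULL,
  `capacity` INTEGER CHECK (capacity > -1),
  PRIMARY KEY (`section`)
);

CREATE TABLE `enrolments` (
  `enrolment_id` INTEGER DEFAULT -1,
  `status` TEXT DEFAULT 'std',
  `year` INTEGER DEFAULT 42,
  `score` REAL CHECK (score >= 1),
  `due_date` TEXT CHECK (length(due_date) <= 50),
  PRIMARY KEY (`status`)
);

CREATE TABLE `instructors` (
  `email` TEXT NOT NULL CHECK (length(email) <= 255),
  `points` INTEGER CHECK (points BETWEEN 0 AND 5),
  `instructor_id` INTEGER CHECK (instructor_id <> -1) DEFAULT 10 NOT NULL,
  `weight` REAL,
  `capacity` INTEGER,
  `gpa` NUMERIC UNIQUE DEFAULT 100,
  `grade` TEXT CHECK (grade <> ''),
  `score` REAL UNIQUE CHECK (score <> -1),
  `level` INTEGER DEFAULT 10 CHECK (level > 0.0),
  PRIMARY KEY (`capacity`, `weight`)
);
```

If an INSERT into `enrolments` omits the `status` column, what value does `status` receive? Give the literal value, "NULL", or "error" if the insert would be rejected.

status has an explicit DEFAULT 'std'.
When the column is omitted from an INSERT, that default is used.

'std'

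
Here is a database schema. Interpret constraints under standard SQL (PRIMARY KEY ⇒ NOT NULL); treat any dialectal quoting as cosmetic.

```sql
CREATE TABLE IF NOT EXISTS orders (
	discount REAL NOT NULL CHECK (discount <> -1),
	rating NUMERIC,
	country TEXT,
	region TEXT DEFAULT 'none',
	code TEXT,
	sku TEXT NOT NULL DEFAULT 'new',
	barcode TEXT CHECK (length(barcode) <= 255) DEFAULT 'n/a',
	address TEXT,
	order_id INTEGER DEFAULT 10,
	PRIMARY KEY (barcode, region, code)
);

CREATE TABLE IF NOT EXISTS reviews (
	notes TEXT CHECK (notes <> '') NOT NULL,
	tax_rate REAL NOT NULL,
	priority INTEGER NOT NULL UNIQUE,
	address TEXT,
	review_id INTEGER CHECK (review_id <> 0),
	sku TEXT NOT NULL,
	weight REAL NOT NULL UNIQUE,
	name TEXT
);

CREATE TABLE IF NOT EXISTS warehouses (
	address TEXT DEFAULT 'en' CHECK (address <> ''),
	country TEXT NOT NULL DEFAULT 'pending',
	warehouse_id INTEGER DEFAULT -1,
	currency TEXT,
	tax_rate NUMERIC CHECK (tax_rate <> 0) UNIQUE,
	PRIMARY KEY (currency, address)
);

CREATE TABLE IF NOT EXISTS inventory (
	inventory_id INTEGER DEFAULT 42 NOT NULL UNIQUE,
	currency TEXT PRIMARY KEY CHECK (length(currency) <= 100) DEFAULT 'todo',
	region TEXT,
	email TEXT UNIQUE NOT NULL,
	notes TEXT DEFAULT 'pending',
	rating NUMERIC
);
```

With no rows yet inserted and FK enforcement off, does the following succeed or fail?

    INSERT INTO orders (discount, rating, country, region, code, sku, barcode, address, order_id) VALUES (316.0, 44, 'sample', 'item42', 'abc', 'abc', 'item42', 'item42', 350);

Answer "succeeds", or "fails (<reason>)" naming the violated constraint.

NOT NULL columns: barcode is supplied; code is supplied; discount is supplied; region is supplied; sku is supplied.
CHECK constraints: 316.0 satisfies (discount <> -1); 'item42' satisfies (length(barcode) <= 255).
No constraint is violated.

succeeds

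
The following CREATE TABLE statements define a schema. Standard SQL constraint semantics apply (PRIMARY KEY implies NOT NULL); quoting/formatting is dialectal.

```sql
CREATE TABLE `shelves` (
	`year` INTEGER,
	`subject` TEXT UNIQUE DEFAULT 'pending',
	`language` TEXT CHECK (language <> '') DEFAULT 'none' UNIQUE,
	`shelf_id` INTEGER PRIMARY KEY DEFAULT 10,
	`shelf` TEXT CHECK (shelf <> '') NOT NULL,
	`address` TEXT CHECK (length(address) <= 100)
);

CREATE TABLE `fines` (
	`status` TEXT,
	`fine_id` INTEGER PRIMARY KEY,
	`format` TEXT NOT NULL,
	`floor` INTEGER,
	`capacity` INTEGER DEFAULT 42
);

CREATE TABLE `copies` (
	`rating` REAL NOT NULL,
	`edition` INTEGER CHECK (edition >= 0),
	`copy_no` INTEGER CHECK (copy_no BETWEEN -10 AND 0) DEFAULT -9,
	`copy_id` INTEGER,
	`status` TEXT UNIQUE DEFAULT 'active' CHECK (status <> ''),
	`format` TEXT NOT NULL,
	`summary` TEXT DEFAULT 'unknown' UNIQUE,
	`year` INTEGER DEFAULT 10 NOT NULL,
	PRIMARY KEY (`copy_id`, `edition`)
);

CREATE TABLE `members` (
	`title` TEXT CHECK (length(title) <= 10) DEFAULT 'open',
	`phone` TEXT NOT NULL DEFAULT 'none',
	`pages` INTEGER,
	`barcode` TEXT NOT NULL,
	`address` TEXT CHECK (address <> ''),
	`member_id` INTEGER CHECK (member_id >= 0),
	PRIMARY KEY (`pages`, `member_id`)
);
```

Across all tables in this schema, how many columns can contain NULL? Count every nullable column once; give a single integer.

shelves: 4 nullable (year, subject, language, address — PK (shelf_id) and explicit NOT NULL columns excluded).
fines: 3 nullable (status, floor, capacity — PK (fine_id) and explicit NOT NULL columns excluded).
copies: 3 nullable (copy_no, status, summary — PK (copy_id, edition) and explicit NOT NULL columns excluded).
members: 2 nullable (title, address — PK (pages, member_id) and explicit NOT NULL columns excluded).
Total: 4 + 3 + 3 + 2 = 12.

12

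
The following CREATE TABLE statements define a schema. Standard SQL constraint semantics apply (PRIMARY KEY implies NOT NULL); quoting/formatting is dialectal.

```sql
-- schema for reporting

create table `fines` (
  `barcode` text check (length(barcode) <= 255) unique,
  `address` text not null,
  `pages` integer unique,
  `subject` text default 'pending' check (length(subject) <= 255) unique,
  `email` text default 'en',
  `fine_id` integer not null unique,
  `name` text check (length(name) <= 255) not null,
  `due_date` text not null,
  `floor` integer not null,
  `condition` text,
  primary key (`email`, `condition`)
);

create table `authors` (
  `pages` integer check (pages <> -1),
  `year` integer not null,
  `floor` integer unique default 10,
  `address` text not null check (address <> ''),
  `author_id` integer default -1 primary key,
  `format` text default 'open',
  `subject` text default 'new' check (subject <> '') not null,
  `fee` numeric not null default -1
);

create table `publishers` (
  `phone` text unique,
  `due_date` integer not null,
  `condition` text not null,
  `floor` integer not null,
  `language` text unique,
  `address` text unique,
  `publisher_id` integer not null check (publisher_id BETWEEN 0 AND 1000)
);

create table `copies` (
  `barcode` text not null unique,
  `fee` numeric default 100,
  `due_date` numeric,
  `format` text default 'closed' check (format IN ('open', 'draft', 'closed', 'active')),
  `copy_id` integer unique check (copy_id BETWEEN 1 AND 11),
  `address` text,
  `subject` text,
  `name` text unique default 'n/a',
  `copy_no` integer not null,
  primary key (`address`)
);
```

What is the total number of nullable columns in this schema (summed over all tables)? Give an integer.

15

fines: 3 nullable (barcode, pages, subject — PK (email, condition) and explicit NOT NULL columns excluded).
authors: 3 nullable (pages, floor, format — PK (author_id) and explicit NOT NULL columns excluded).
publishers: 3 nullable (phone, language, address — PK none and explicit NOT NULL columns excluded).
copies: 6 nullable (fee, due_date, format, copy_id, subject, name — PK (address) and explicit NOT NULL columns excluded).
Total: 3 + 3 + 3 + 6 = 15.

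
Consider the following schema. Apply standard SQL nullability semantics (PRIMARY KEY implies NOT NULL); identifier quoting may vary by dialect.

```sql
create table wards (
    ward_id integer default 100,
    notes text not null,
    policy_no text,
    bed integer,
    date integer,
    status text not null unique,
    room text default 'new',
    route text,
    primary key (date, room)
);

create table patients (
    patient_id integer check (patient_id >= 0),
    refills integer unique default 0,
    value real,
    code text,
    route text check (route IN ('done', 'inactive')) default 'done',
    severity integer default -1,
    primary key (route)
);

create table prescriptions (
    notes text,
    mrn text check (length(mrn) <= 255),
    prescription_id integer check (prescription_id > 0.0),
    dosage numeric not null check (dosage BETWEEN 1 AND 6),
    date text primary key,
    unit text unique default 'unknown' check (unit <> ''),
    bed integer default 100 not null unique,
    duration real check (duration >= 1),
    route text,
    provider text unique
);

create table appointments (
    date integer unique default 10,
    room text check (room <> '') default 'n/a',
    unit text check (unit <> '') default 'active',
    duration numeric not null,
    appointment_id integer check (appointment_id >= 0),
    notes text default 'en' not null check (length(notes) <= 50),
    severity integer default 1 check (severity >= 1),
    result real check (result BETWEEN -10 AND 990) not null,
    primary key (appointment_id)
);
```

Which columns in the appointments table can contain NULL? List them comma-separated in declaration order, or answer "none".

date, room, unit, severity

- date: UNIQUE does not imply NOT NULL → nullable.
- room: CHECK does not forbid NULL (a CHECK constraint passes when its expression is NULL) → nullable.
- unit: CHECK does not forbid NULL (a CHECK constraint passes when its expression is NULL) → nullable.
- duration: declared NOT NULL → not nullable.
- appointment_id: part of the PRIMARY KEY, which implies NOT NULL → not nullable.
- notes: declared NOT NULL → not nullable.
- severity: CHECK does not forbid NULL (a CHECK constraint passes when its expression is NULL) → nullable.
- result: declared NOT NULL → not nullable.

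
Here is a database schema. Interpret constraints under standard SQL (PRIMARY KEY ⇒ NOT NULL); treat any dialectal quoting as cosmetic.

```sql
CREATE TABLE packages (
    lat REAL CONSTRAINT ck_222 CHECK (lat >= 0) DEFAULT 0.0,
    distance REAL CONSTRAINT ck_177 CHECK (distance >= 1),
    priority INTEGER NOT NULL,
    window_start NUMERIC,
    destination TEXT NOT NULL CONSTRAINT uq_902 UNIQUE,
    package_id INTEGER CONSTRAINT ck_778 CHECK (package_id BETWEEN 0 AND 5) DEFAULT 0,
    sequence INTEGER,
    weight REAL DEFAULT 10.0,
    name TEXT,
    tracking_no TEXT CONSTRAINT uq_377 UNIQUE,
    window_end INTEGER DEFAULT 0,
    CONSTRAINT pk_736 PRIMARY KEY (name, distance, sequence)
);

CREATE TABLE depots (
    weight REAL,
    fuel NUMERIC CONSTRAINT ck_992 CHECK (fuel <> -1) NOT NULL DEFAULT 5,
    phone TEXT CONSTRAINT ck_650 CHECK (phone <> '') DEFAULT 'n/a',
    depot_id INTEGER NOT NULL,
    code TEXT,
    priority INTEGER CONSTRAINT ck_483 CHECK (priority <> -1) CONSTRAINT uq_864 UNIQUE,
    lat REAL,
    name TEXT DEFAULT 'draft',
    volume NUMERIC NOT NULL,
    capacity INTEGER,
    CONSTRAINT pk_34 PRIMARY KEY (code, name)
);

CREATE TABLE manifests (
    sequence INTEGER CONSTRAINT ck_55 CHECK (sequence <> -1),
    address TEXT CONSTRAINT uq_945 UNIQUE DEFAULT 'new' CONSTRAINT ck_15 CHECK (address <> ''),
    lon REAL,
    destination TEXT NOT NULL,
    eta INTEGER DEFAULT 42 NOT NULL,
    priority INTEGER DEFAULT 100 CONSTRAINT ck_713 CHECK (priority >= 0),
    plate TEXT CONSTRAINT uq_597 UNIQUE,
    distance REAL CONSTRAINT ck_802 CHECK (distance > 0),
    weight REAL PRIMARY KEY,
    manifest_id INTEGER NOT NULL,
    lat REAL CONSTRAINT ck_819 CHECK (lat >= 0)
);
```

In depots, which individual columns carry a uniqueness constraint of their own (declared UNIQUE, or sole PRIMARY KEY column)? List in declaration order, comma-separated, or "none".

priority

- weight: no UNIQUE or single-column PK constraint.
- fuel: no UNIQUE or single-column PK constraint.
- phone: no UNIQUE or single-column PK constraint.
- depot_id: no UNIQUE or single-column PK constraint.
- code: part of a composite PRIMARY KEY — only the tuple is unique, not this column on its own.
- priority: declared UNIQUE → unique.
- lat: no UNIQUE or single-column PK constraint.
- name: part of a composite PRIMARY KEY — only the tuple is unique, not this column on its own.
- volume: no UNIQUE or single-column PK constraint.
- capacity: no UNIQUE or single-column PK constraint.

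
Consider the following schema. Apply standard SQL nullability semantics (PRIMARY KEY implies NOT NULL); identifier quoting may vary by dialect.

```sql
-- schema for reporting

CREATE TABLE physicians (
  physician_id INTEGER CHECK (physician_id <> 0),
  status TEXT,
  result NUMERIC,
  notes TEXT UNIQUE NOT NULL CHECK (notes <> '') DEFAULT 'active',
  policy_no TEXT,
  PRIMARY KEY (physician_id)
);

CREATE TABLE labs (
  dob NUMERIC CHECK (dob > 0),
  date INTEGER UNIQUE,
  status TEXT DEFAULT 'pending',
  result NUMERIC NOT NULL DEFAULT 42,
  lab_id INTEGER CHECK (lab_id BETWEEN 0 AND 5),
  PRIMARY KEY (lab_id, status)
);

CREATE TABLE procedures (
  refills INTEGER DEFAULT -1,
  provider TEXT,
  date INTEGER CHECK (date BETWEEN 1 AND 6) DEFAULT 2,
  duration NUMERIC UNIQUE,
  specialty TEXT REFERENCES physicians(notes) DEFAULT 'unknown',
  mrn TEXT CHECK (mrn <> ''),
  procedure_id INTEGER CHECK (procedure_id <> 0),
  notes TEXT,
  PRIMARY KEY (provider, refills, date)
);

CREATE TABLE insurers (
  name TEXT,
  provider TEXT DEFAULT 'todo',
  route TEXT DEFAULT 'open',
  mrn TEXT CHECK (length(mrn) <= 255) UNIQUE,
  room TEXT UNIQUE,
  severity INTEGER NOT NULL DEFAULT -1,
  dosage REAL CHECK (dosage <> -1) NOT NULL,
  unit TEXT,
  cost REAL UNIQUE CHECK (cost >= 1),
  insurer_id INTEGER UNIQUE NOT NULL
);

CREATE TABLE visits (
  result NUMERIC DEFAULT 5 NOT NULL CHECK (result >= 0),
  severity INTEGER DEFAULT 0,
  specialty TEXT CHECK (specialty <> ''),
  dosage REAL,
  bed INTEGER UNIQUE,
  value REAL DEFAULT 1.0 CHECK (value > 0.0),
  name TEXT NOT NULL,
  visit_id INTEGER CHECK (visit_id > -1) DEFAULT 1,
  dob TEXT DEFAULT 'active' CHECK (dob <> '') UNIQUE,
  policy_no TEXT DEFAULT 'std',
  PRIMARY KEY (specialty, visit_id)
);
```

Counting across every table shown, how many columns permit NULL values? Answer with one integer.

physicians: 3 nullable (status, result, policy_no — PK (physician_id) and explicit NOT NULL columns excluded).
labs: 2 nullable (dob, date — PK (lab_id, status) and explicit NOT NULL columns excluded).
procedures: 5 nullable (duration, specialty, mrn, procedure_id, notes — PK (provider, refills, date) and explicit NOT NULL columns excluded).
insurers: 7 nullable (name, provider, route, mrn, room, unit, cost — PK none and explicit NOT NULL columns excluded).
visits: 6 nullable (severity, dosage, bed, value, dob, policy_no — PK (specialty, visit_id) and explicit NOT NULL columns excluded).
Total: 3 + 2 + 5 + 7 + 6 = 23.

23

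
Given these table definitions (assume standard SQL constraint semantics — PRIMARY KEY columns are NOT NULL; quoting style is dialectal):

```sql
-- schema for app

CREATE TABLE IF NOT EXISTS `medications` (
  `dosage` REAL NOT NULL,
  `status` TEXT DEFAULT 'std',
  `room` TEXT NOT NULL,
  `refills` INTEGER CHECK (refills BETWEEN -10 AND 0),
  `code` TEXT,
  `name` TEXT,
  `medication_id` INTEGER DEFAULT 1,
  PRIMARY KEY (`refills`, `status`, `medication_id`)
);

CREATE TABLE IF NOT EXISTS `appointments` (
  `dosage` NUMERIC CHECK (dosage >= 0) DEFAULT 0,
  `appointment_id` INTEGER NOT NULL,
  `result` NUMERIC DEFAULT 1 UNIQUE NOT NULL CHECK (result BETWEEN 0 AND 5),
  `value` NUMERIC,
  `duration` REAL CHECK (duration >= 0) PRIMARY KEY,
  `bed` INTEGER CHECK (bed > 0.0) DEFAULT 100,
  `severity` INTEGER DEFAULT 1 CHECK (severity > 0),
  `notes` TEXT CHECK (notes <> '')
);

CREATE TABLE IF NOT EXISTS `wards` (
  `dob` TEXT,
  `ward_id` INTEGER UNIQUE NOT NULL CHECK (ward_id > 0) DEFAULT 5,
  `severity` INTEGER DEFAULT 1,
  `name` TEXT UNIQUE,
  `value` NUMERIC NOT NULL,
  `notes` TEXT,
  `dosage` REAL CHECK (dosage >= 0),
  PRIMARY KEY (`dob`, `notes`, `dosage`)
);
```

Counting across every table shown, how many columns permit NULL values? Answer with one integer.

9

medications: 2 nullable (code, name — PK (refills, status, medication_id) and explicit NOT NULL columns excluded).
appointments: 5 nullable (dosage, value, bed, severity, notes — PK (duration) and explicit NOT NULL columns excluded).
wards: 2 nullable (severity, name — PK (dob, notes, dosage) and explicit NOT NULL columns excluded).
Total: 2 + 5 + 2 = 9.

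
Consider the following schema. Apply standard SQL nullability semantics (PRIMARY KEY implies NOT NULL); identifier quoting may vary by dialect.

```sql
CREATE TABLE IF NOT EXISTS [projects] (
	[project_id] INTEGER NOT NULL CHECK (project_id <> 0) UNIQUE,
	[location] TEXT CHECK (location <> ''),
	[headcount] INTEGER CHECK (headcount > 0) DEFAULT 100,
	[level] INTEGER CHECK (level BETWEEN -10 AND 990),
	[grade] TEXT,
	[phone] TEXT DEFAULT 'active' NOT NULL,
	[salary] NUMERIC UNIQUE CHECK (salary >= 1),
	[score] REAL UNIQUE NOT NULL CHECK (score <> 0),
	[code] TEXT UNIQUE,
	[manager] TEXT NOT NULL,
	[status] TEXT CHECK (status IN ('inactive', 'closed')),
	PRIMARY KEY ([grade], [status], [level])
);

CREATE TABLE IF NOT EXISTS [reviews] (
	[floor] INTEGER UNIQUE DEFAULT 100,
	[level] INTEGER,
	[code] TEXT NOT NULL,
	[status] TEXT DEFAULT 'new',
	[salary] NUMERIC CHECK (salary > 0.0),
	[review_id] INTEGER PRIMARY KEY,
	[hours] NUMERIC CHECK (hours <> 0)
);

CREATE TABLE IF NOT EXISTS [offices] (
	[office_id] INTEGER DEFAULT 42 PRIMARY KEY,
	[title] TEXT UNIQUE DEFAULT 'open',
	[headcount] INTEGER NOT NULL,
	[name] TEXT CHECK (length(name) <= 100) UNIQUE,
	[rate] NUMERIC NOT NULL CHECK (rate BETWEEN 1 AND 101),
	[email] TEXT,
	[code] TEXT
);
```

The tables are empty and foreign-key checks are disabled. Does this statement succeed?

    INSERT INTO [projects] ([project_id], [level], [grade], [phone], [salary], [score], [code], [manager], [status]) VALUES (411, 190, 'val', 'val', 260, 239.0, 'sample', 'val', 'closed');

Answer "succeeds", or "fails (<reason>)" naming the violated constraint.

NOT NULL columns: grade is supplied; level is supplied; manager is supplied; phone is supplied; project_id is supplied; score is supplied; status is supplied.
CHECK constraints: 411 satisfies (project_id <> 0); 190 satisfies (level BETWEEN -10 AND 990); 260 satisfies (salary >= 1); 239.0 satisfies (score <> 0); 'closed' satisfies (status IN ('inactive', 'closed')).
No constraint is violated.

succeeds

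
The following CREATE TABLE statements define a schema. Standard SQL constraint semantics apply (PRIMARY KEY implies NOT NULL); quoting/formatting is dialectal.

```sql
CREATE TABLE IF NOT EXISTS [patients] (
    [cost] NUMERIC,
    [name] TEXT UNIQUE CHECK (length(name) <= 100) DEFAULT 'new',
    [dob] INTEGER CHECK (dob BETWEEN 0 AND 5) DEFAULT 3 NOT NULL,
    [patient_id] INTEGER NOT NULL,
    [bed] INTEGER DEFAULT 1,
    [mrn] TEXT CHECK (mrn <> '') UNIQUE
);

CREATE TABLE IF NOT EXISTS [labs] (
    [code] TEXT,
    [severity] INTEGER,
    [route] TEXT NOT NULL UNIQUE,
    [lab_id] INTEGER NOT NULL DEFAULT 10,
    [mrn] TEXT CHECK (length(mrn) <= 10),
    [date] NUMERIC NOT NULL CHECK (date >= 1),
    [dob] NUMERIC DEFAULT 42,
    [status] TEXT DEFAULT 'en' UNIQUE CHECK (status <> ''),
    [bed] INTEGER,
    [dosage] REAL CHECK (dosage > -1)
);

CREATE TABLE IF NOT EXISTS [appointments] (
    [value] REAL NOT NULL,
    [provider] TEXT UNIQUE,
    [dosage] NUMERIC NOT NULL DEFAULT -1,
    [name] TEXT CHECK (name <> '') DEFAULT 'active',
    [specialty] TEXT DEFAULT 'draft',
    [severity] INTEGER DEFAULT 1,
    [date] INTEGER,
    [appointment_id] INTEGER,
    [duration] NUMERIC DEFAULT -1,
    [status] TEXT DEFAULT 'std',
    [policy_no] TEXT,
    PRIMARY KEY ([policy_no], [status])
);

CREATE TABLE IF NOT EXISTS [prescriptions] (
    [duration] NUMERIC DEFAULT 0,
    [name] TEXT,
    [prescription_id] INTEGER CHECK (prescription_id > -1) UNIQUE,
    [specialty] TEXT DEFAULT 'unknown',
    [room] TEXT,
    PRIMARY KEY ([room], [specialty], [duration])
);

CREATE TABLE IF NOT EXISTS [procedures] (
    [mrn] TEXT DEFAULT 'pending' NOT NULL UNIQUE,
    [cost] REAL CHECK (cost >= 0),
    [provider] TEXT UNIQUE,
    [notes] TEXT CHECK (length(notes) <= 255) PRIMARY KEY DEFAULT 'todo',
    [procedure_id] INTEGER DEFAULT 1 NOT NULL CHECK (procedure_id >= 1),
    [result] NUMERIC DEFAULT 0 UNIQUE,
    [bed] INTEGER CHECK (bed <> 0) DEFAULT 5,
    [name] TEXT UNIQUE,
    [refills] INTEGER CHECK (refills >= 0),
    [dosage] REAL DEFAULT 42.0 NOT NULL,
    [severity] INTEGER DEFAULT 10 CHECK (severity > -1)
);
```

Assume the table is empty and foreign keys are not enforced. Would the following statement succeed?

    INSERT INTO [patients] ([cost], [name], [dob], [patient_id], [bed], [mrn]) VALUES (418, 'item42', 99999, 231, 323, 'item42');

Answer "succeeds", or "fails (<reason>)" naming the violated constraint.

fails (CHECK on dob)

The value 99999 for dob violates CHECK (dob BETWEEN 0 AND 5).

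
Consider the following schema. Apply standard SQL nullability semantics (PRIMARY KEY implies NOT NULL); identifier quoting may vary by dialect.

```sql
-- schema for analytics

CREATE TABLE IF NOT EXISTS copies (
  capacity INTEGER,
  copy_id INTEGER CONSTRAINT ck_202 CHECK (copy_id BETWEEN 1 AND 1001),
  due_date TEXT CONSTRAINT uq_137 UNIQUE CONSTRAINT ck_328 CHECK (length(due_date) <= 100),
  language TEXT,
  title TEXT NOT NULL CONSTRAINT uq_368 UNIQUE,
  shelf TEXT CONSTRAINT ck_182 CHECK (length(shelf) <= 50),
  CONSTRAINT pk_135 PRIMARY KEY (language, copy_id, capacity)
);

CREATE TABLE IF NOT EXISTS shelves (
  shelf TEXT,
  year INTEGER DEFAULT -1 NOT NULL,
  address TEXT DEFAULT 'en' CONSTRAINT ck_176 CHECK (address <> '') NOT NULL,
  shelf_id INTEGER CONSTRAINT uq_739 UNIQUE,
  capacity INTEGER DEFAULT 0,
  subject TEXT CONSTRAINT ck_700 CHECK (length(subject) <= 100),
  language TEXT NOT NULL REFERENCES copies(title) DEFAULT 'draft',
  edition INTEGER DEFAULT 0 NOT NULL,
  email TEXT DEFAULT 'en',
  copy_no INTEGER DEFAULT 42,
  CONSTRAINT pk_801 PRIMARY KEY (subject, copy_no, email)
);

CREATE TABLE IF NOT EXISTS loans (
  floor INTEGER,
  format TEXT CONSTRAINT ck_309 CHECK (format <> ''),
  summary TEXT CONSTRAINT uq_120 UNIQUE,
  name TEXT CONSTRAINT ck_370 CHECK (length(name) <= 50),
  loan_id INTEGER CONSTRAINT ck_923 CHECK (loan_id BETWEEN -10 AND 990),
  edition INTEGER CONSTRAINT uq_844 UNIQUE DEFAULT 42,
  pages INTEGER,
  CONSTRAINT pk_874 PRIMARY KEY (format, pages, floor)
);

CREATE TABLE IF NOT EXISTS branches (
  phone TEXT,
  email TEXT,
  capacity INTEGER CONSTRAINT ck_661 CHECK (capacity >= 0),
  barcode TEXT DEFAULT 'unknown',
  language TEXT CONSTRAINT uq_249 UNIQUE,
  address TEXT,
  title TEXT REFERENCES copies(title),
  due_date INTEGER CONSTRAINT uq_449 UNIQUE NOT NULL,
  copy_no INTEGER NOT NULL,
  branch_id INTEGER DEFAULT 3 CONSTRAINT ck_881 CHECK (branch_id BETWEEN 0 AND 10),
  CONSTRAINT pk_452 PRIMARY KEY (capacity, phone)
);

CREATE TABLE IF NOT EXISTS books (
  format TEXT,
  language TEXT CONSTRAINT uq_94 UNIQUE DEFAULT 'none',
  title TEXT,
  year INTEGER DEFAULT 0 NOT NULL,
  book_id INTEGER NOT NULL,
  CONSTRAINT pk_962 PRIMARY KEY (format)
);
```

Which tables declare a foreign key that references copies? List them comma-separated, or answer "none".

- shelves.language references copies(title).
- branches.title references copies(title).

shelves, branches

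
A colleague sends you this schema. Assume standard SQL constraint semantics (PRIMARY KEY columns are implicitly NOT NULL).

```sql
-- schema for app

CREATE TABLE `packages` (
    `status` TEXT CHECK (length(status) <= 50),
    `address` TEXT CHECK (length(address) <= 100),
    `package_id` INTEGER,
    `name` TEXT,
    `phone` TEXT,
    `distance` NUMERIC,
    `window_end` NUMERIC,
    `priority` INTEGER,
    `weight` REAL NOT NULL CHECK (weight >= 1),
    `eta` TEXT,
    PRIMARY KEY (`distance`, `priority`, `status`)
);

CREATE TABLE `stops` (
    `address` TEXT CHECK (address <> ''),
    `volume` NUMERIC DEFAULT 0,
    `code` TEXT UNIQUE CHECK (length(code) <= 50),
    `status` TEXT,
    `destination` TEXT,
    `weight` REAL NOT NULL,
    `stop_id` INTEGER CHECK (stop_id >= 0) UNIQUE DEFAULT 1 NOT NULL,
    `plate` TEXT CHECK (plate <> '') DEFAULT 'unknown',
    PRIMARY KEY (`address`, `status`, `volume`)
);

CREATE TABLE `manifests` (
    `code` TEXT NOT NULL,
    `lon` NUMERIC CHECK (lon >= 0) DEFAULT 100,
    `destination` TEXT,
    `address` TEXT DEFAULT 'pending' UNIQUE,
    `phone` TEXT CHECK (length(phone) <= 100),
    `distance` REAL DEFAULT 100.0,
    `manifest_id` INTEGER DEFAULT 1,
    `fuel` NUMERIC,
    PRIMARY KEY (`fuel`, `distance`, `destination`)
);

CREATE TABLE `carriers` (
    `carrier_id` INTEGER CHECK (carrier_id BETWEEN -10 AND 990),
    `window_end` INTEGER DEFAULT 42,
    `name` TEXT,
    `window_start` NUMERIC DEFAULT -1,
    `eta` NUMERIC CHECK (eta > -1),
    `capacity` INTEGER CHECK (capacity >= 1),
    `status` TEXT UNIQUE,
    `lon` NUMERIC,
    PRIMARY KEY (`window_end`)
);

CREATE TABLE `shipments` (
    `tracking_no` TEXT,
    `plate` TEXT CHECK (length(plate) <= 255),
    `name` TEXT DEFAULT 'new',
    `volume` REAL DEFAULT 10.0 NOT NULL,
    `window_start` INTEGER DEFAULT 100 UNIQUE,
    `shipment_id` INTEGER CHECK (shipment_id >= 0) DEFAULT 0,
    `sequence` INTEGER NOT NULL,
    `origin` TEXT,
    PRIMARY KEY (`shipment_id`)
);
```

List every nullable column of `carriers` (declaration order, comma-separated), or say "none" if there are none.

carrier_id, name, window_start, eta, capacity, status, lon

- carrier_id: CHECK does not forbid NULL (a CHECK constraint passes when its expression is NULL) → nullable.
- window_end: part of the PRIMARY KEY, which implies NOT NULL → not nullable.
- name: no NOT NULL constraint applies → nullable.
- window_start: DEFAULT only fills an omitted column; an explicit NULL is still allowed → nullable.
- eta: CHECK does not forbid NULL (a CHECK constraint passes when its expression is NULL) → nullable.
- capacity: CHECK does not forbid NULL (a CHECK constraint passes when its expression is NULL) → nullable.
- status: UNIQUE does not imply NOT NULL → nullable.
- lon: no NOT NULL constraint applies → nullable.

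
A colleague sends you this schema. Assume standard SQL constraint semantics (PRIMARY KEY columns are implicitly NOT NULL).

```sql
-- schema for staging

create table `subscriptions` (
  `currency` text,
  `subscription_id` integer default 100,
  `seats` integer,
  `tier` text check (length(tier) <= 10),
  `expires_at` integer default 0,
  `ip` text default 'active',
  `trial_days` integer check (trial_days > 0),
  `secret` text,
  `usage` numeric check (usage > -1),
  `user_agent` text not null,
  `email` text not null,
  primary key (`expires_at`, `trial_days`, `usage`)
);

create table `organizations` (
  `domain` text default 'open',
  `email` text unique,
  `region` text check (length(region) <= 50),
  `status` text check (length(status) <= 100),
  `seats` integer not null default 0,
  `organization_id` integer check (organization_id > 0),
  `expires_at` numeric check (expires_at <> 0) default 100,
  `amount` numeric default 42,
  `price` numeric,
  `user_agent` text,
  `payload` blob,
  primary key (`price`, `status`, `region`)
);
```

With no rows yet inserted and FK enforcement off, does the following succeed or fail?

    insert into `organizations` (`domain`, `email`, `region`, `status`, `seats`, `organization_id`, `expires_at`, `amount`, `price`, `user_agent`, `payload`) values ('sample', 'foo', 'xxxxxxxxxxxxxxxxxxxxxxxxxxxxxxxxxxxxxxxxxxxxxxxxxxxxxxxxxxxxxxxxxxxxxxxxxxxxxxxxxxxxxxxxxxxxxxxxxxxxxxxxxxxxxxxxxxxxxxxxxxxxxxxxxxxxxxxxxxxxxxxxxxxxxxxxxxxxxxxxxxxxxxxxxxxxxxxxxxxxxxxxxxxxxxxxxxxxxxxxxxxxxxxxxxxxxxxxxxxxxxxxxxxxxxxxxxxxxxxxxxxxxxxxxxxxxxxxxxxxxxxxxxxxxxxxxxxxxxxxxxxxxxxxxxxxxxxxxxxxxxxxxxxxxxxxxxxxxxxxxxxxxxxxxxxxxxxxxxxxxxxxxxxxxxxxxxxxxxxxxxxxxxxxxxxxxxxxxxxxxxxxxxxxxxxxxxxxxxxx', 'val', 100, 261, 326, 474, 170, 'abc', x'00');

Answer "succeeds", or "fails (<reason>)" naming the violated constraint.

The value 'xxxxxxxxxxxxxxxxxxxxxxxxxxxxxxxxxxxxxxxxxxxxxxxxxxxxxxxxxxxxxxxxxxxxxxxxxxxxxxxxxxxxxxxxxxxxxxxxxxxxxxxxxxxxxxxxxxxxxxxxxxxxxxxxxxxxxxxxxxxxxxxxxxxxxxxxxxxxxxxxxxxxxxxxxxxxxxxxxxxxxxxxxxxxxxxxxxxxxxxxxxxxxxxxxxxxxxxxxxxxxxxxxxxxxxxxxxxxxxxxxxxxxxxxxxxxxxxxxxxxxxxxxxxxxxxxxxxxxxxxxxxxxxxxxxxxxxxxxxxxxxxxxxxxxxxxxxxxxxxxxxxxxxxxxxxxxxxxxxxxxxxxxxxxxxxxxxxxxxxxxxxxxxxxxxxxxxxxxxxxxxxxxxxxxxxxxxxxxxxx' for region violates CHECK (length(region) <= 50).

fails (CHECK on region)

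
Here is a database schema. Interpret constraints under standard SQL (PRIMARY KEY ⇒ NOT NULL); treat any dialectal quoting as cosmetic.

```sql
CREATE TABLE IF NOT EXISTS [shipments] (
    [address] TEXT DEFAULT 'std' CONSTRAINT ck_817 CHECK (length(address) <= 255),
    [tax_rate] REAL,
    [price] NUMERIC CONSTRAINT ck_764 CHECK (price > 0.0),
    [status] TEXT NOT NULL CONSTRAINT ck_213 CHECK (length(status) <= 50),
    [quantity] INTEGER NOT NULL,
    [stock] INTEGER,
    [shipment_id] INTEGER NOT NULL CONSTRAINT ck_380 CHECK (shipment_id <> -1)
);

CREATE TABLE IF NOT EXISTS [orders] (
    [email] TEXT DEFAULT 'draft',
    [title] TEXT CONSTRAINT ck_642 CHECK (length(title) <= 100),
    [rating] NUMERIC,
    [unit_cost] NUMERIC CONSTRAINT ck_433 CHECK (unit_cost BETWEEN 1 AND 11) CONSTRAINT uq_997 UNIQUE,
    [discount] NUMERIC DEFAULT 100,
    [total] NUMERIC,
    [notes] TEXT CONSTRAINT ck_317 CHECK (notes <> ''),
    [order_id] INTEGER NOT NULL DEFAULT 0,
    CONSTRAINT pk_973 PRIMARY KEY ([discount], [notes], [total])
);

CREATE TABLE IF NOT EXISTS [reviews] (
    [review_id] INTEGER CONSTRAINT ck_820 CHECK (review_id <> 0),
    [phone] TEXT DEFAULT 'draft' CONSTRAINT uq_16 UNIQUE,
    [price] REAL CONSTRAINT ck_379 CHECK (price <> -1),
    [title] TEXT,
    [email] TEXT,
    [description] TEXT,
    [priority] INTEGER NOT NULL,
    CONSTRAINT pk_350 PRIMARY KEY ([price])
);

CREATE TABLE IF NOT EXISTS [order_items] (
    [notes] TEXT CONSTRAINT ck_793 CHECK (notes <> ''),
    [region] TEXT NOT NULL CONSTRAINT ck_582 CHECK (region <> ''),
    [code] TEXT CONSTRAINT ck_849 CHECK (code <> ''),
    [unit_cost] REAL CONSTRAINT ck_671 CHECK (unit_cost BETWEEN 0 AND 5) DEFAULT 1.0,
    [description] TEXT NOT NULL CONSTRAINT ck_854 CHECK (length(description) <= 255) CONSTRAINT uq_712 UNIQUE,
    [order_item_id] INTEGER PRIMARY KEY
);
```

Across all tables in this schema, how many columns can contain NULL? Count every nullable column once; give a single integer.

16

shipments: 4 nullable (address, tax_rate, price, stock — PK none and explicit NOT NULL columns excluded).
orders: 4 nullable (email, title, rating, unit_cost — PK (discount, notes, total) and explicit NOT NULL columns excluded).
reviews: 5 nullable (review_id, phone, title, email, description — PK (price) and explicit NOT NULL columns excluded).
order_items: 3 nullable (notes, code, unit_cost — PK (order_item_id) and explicit NOT NULL columns excluded).
Total: 4 + 4 + 5 + 3 = 16.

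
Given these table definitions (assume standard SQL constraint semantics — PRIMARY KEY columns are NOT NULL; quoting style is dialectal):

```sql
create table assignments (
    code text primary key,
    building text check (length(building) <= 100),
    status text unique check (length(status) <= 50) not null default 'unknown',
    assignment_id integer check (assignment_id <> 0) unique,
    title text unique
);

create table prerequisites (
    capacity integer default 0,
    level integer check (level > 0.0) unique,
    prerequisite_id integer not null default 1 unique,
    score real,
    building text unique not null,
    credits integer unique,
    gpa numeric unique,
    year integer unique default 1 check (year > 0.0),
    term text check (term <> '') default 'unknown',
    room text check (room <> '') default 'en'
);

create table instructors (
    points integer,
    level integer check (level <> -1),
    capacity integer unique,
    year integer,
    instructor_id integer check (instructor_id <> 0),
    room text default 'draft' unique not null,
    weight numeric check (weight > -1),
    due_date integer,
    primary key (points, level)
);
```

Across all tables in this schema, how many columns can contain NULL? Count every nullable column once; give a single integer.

16

assignments: 3 nullable (building, assignment_id, title — PK (code) and explicit NOT NULL columns excluded).
prerequisites: 8 nullable (capacity, level, score, credits, gpa, year, term, room — PK none and explicit NOT NULL columns excluded).
instructors: 5 nullable (capacity, year, instructor_id, weight, due_date — PK (points, level) and explicit NOT NULL columns excluded).
Total: 3 + 8 + 5 = 16.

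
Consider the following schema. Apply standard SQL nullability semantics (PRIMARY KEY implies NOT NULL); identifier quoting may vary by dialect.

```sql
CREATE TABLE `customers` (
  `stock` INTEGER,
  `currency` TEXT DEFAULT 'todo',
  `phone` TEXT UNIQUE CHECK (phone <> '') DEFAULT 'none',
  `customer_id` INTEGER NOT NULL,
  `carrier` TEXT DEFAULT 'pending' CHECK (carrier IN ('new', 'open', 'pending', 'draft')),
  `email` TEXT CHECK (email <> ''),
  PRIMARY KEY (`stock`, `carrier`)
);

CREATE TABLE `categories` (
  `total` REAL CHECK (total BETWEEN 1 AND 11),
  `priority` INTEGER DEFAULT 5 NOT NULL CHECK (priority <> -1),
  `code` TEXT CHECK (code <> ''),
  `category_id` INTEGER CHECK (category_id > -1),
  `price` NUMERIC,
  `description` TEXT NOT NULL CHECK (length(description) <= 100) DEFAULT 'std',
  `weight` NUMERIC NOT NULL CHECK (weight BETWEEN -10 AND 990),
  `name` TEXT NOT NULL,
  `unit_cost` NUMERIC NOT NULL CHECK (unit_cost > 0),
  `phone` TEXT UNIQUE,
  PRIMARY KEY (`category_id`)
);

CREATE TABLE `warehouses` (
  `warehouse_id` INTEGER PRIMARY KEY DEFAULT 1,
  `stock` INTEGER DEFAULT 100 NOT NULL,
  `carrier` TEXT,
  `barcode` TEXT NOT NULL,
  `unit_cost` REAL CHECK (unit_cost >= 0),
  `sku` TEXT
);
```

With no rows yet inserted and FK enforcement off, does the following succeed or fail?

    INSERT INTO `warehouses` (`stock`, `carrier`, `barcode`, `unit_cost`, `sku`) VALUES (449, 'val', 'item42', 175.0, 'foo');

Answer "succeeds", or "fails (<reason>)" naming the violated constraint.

NOT NULL columns: barcode is supplied; stock is supplied; warehouse_id defaults to 1.
CHECK constraints: 175.0 satisfies (unit_cost >= 0).
No constraint is violated.

succeeds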